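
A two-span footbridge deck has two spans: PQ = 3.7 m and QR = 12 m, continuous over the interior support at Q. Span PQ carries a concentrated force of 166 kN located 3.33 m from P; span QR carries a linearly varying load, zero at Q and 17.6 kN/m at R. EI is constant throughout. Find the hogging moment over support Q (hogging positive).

M_Q = 125.4 kN·m

Release continuity at Q by inserting a hinge; the redundant is the internal moment M_Q. The primary structure is two simply-supported spans PQ and QR.
Rotations at Q on the released spans (each span's end-slope, ×1/EI):
  span PQ: point load 166 at a = 3.33: Pab(L + a)/(6LEI) = 64.77/EI
  span QR: triangular load, peak 17.6: 7w₀L³/(360EI) = 591.4/EI
  relative rotation θ_0 = (64.77 + 591.4)/EI = 656.1/EI
A unit hogging moment at Q produces rotation L₁/(3EI) + L₂/(3EI) = 5.233/EI.
Slope continuity at Q: θ_0 = M_Q·5.233/EI, so M_Q = 656.1/5.233 = 125.4 kN·m (hogging).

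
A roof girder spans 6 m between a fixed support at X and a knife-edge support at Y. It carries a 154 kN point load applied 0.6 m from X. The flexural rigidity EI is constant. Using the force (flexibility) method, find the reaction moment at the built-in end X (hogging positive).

M_X = 79 kN·m

Release the roller at Y. Primary structure: cantilever fixed at X.
Downward deflection at the released point Y due to the loads:
  point load 154 at a = 0.6: Pa²(3L − a)/(6EI) = 160.8/EI
Tip deflection under a unit load at Y: L³/(3EI) = 72/EI.
The prop prevents deflection at Y: R_Y = δ_0/δ_{YY} = 160.8/72 = 2.233 kN.
Moment equilibrium about X: M_X = Σ(load moments about X) − R_Y·L = 92.4 − 2.233×6 = 79 kN·m.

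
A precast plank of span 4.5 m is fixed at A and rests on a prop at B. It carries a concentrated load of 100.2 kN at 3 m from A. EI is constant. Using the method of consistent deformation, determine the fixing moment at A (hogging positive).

M_A = 66.8 kN·m

Release the roller at B. Primary structure: cantilever fixed at A.
Primary-structure tip deflection at B by superposition:
  point load 100.2 at a = 3: Pa²(3L − a)/(6EI) = 1578/EI
Flexibility coefficient — unit upward force at B: δ_{BB} = L³/(3EI) = 30.38/EI.
Compatibility at B: δ_0 − R_B·δ_{BB} = 0, so R_B = 1578/30.38 = 51.96 kN.
Moment equilibrium about A: M_A = Σ(load moments about A) − R_B·L = 300.6 − 51.96×4.5 = 66.8 kN·m.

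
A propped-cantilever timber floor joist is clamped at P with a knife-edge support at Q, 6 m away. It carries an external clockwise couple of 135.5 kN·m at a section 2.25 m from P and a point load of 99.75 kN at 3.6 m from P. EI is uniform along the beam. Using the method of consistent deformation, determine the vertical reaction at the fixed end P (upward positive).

Take the reaction at Q as the redundant and release it; the primary structure is a cantilever fixed at P.
Primary-structure tip deflection at Q by superposition:
  clockwise couple 135.5 at a = 2.25: M₀a(2L − a)/(2EI) = 1486/EI
  point load 99.75 at a = 3.6: Pa²(3L − a)/(6EI) = 3103/EI
  δ_0 = 4589/EI
Flexibility coefficient — unit upward force at Q: δ_{QQ} = L³/(3EI) = 72/EI.
The prop prevents deflection at Q: R_Q = δ_0/δ_{QQ} = 4589/72 = 63.73 kN.
Vertical equilibrium: R_P = ΣP − R_Q = 99.75 − 63.73 = 36.02 kN.

R_P = 36.02 kN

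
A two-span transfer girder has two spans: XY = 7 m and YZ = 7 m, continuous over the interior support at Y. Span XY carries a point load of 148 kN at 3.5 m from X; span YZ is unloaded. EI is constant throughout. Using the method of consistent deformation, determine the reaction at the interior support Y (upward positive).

Insert a hinge at Y; M_Y is the redundant, and each span becomes simply supported.
Discontinuity in slope at Y on the released structure — sum the simple-span end rotations:
  span XY: point load 148 at a = 3.5: Pab(L + a)/(6LEI) = 453.2/EI
  relative rotation θ_0 = (453.2 + 0)/EI = 453.2/EI
A unit hogging moment at Y produces rotation L₁/(3EI) + L₂/(3EI) = 4.667/EI.
Slope continuity at Y: θ_0 = M_Y·4.667/EI, so M_Y = 453.2/4.667 = 97.12 kN·m (hogging).
Span XY, ΣM about X with M_Y applied at Y: R_Y^{XY}·7 = 518 + 97.12, so R_Y^{XY} = 87.88 kN and R_X = 148 − 87.88 = 60.12 kN.
Span YZ, ΣM about Z: R_Y^{YZ}·7 = 0 + 97.12, so R_Y^{YZ} = 13.88 kN and R_Z = 0 − 13.88 = -13.88 kN.
R_Y = 87.88 + 13.88 = 101.8 kN.

R_Y = 101.8 kN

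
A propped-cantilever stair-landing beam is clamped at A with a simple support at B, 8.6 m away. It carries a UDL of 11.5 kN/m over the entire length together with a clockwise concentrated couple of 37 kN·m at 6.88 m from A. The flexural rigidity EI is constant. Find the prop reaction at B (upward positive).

Release the roller at B. Primary structure: cantilever fixed at A.
Deflection at B on the released cantilever, summing each load's contribution:
  UDL 11.5: wL⁴/(8EI) = 7863/EI
  clockwise couple 37 at a = 6.88: M₀a(2L − a)/(2EI) = 1314/EI
  δ_0 = 9177/EI
Tip deflection under a unit load at B: L³/(3EI) = 212/EI.
Compatibility at B: δ_0 − R_B·δ_{BB} = 0, so R_B = 9177/212 = 43.28 kN.

R_B = 43.28 kN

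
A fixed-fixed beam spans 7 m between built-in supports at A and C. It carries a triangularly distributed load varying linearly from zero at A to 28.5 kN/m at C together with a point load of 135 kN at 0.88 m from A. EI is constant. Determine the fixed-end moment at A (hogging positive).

M_A = 137.4 kN·m

Release both end moments; the primary structure is a simply-supported span AC with redundants M_A and M_C.
Simple-span end rotations at A and C under the given loads:
  at A: triangular load, peak 28.5: 7w₀L³/(360EI) = 190.1/EI
  at C: triangular load, peak 28.5: w₀L³/(45EI) = 217.2/EI
  at A: point load 135 at a = 0.88: Pab(L + b)/(6LEI) = 227.1/EI
  at C: point load 135 at a = 0.88: Pab(L + a)/(6LEI) = 136.4/EI
  θ_A0 = 417.2/EI,  θ_C0 = 353.6/EI
Flexibility coefficients: a unit moment at one end gives L/(3EI) there and L/(6EI) at the far end, so f₁₁ = f₂₂ = 2.333/EI and f₁₂ = f₂₁ = 1.167/EI.
Compatibility — zero rotation at each built-in end:
  2.333 M_A + 1.167 M_C = 417.2
  1.167 M_A + 2.333 M_C = 353.6
Solving the pair gives M_A = 137.4 kN·m and M_C = 82.88 kN·m (hogging).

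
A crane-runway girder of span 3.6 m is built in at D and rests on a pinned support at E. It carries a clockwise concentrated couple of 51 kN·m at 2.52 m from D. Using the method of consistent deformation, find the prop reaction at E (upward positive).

Choose R_E as the redundant. The primary structure is the cantilever fixed at D.
Downward deflection at the released point E due to the loads:
  clockwise couple 51 at a = 2.52: M₀a(2L − a)/(2EI) = 300.7/EI
Flexibility coefficient — unit upward force at E: δ_{EE} = L³/(3EI) = 15.55/EI.
Compatibility at E: δ_0 − R_E·δ_{EE} = 0, so R_E = 300.7/15.55 = 19.34 kN.

R_E = 19.34 kN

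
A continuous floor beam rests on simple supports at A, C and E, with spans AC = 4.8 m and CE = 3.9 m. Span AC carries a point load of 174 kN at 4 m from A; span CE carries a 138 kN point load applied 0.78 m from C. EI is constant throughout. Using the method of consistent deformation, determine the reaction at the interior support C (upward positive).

R_C = 298.8 kN

Release continuity at C by inserting a hinge; the redundant is the internal moment M_C. The primary structure is two simply-supported spans AC and CE.
Rotations at C on the released spans (each span's end-slope, ×1/EI):
  span AC: point load 174 at a = 4: Pab(L + a)/(6LEI) = 170.1/EI
  span CE: point load 138 at a = 0.78: Pab(L + b)/(6LEI) = 100.8/EI
  relative rotation θ_0 = (170.1 + 100.8)/EI = 270.9/EI
A unit hogging moment at C produces rotation L₁/(3EI) + L₂/(3EI) = 2.9/EI.
Slope continuity at C: θ_0 = M_C·2.9/EI, so M_C = 270.9/2.9 = 93.41 kN·m (hogging).
Span AC, ΣM about A with M_C applied at C: R_C^{AC}·4.8 = 696 + 93.41, so R_C^{AC} = 164.5 kN and R_A = 174 − 164.5 = 9.54 kN.
Span CE, ΣM about E: R_C^{CE}·3.9 = 430.6 + 93.41, so R_C^{CE} = 134.4 kN and R_E = 138 − 134.4 = 3.649 kN.
R_C = 164.5 + 134.4 = 298.8 kN.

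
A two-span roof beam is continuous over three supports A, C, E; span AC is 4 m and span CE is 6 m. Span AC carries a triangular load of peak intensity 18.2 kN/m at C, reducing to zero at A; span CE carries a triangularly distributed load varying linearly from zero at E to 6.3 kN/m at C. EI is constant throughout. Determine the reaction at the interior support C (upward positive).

R_C = 43.88 kN

Release continuity at C by inserting a hinge; the redundant is the internal moment M_C. The primary structure is two simply-supported spans AC and CE.
Rotations at C on the released spans (each span's end-slope, ×1/EI):
  span AC: triangular load, peak 18.2: w₀L³/(45EI) = 25.88/EI
  span CE: triangular load, peak 6.3: w₀L³/(45EI) = 30.24/EI
  relative rotation θ_0 = (25.88 + 30.24)/EI = 56.12/EI
A unit hogging moment at C produces rotation L₁/(3EI) + L₂/(3EI) = 3.333/EI.
Slope continuity at C: θ_0 = M_C·3.333/EI, so M_C = 56.12/3.333 = 16.84 kN·m (hogging).
Span AC, ΣM about A with M_C applied at C: R_C^{AC}·4 = 97.07 + 16.84, so R_C^{AC} = 28.48 kN and R_A = 36.4 − 28.48 = 7.924 kN.
Span CE, ΣM about E: R_C^{CE}·6 = 75.6 + 16.84, so R_C^{CE} = 15.41 kN and R_E = 18.9 − 15.41 = 3.494 kN.
R_C = 28.48 + 15.41 = 43.88 kN.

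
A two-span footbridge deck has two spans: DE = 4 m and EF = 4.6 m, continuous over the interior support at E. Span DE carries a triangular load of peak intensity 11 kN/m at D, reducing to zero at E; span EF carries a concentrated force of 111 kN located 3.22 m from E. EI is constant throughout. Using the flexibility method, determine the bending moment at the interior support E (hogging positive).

M_E = 42.05 kN·m

Take M_E as the redundant. Released structure: two simple spans DE and EF with a hinge at E.
Rotations at E on the released spans (each span's end-slope, ×1/EI):
  span DE: triangular load, peak 11: 7w₀L³/(360EI) = 13.69/EI
  span EF: point load 111 at a = 3.22: Pab(L + b)/(6LEI) = 106.9/EI
  relative rotation θ_0 = (13.69 + 106.9)/EI = 120.6/EI
A unit hogging moment at E produces rotation L₁/(3EI) + L₂/(3EI) = 2.867/EI.
Compatibility: M_E·(L₁+L₂)/(3EI) = θ_0, giving M_E = 42.05 kN·m (hogging).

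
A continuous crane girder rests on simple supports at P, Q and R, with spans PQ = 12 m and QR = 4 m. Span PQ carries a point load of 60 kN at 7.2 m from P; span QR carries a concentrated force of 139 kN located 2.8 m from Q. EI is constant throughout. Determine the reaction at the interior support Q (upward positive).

R_Q = 118.6 kN

Insert a hinge at Q; M_Q is the redundant, and each span becomes simply supported.
End slopes at the hinge Q, treating each span as simply supported:
  span PQ: point load 60 at a = 7.2: Pab(L + a)/(6LEI) = 553/EI
  span QR: point load 139 at a = 2.8: Pab(L + b)/(6LEI) = 101.2/EI
  relative rotation θ_0 = (553 + 101.2)/EI = 654.2/EI
A unit hogging moment at Q produces rotation L₁/(3EI) + L₂/(3EI) = 5.333/EI.
Compatibility: M_Q·(L₁+L₂)/(3EI) = θ_0, giving M_Q = 122.7 kN·m (hogging).
Span PQ, ΣM about P with M_Q applied at Q: R_Q^{PQ}·12 = 432 + 122.7, so R_Q^{PQ} = 46.22 kN and R_P = 60 − 46.22 = 13.78 kN.
Span QR, ΣM about R: R_Q^{QR}·4 = 166.8 + 122.7, so R_Q^{QR} = 72.36 kN and R_R = 139 − 72.36 = 66.64 kN.
R_Q = 46.22 + 72.36 = 118.6 kN.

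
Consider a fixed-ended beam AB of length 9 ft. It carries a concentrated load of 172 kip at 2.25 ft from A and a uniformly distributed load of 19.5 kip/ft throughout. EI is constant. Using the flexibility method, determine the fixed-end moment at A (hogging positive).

Take the two fixed-end moments M_A, M_B as redundants; the released structure is the simple span AB.
On the primary (simply-supported) span, the end slopes from the loading are:
  at A: point load 172 at a = 2.25: Pab(L + b)/(6LEI) = 761.9/EI
  at B: point load 172 at a = 2.25: Pab(L + a)/(6LEI) = 544.2/EI
  at A: UDL 19.5: wL³/(24EI) = 592.3/EI
  at B: UDL 19.5: wL³/(24EI) = 592.3/EI
  θ_A0 = 1354/EI,  θ_B0 = 1137/EI
Flexibility coefficients: a unit moment at one end gives L/(3EI) there and L/(6EI) at the far end, so f₁₁ = f₂₂ = 3/EI and f₁₂ = f₂₁ = 1.5/EI.
Compatibility — zero rotation at each built-in end:
  3 M_A + 1.5 M_B = 1354
  1.5 M_A + 3 M_B = 1137
Solving the pair gives M_A = 349.3 kip·ft and M_B = 204.2 kip·ft (hogging).

M_A = 349.3 kip·ft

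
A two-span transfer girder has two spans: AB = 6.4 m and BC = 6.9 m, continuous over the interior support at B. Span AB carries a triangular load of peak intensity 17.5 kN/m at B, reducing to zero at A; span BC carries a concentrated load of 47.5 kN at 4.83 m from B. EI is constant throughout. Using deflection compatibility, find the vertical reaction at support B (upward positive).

Release continuity at B by inserting a hinge; the redundant is the internal moment M_B. The primary structure is two simply-supported spans AB and BC.
Discontinuity in slope at B on the released structure — sum the simple-span end rotations:
  span AB: triangular load, peak 17.5: w₀L³/(45EI) = 101.9/EI
  span BC: point load 47.5 at a = 4.83: Pab(L + b)/(6LEI) = 102.9/EI
  relative rotation θ_0 = (101.9 + 102.9)/EI = 204.8/EI
A unit hogging moment at B produces rotation L₁/(3EI) + L₂/(3EI) = 4.433/EI.
Slope continuity at B: θ_0 = M_B·4.433/EI, so M_B = 204.8/4.433 = 46.2 kN·m (hogging).
Span AB, ΣM about A with M_B applied at B: R_B^{AB}·6.4 = 238.9 + 46.2, so R_B^{AB} = 44.55 kN and R_A = 56 − 44.55 = 11.45 kN.
Span BC, ΣM about C: R_B^{BC}·6.9 = 98.33 + 46.2, so R_B^{BC} = 20.95 kN and R_C = 47.5 − 20.95 = 26.55 kN.
R_B = 44.55 + 20.95 = 65.5 kN.

R_B = 65.5 kN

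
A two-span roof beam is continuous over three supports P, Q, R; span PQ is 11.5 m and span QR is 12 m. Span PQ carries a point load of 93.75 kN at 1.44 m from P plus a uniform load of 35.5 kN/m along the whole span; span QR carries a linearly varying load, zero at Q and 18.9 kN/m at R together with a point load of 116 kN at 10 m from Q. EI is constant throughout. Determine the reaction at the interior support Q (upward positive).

R_Q = 351.1 kN

Release continuity at Q by inserting a hinge; the redundant is the internal moment M_Q. The primary structure is two simply-supported spans PQ and QR.
Discontinuity in slope at Q on the released structure — sum the simple-span end rotations:
  span PQ: point load 93.75 at a = 1.44: Pab(L + a)/(6LEI) = 254.7/EI
  span PQ: UDL 35.5: wL³/(24EI) = 2250/EI
  span QR: triangular load, peak 18.9: 7w₀L³/(360EI) = 635/EI
  span QR: point load 116 at a = 10: Pab(L + b)/(6LEI) = 451.1/EI
  relative rotation θ_0 = (2504 + 1086)/EI = 3590/EI
A unit hogging moment at Q produces rotation L₁/(3EI) + L₂/(3EI) = 7.833/EI.
Compatibility: M_Q·(L₁+L₂)/(3EI) = θ_0, giving M_Q = 458.4 kN·m (hogging).
Span PQ, ΣM about P with M_Q applied at Q: R_Q^{PQ}·11.5 = 2482 + 458.4, so R_Q^{PQ} = 255.7 kN and R_P = 502 − 255.7 = 246.3 kN.
Span QR, ΣM about R: R_Q^{QR}·12 = 685.6 + 458.4, so R_Q^{QR} = 95.33 kN and R_R = 229.4 − 95.33 = 134.1 kN.
R_Q = 255.7 + 95.33 = 351.1 kN.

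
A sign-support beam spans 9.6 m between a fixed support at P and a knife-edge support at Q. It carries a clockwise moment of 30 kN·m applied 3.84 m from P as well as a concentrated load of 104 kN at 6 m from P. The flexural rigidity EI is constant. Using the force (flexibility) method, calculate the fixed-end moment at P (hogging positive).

Remove the prop at Q; the released (primary) structure is a cantilever built in at P.
Deflection at Q on the released cantilever, summing each load's contribution:
  clockwise couple 30 at a = 3.84: M₀a(2L − a)/(2EI) = 884.7/EI
  point load 104 at a = 6: Pa²(3L − a)/(6EI) = 14227/EI
  δ_0 = 15112/EI
Flexibility coefficient — unit upward force at Q: δ_{QQ} = L³/(3EI) = 294.9/EI.
Compatibility at Q: δ_0 − R_Q·δ_{QQ} = 0, so R_Q = 15112/294.9 = 51.24 kN.
Moment equilibrium about P: M_P = Σ(load moments about P) − R_Q·L = 654 − 51.24×9.6 = 162.1 kN·m.

M_P = 162.1 kN·m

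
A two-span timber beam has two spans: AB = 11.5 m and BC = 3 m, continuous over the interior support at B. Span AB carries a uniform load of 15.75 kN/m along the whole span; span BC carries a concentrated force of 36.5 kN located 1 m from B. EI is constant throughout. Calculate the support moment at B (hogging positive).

M_B = 210.7 kN·m

Insert a hinge at B; M_B is the redundant, and each span becomes simply supported.
End slopes at the hinge B, treating each span as simply supported:
  span AB: UDL 15.75: wL³/(24EI) = 998.1/EI
  span BC: point load 36.5 at a = 1: Pab(L + b)/(6LEI) = 20.28/EI
  relative rotation θ_0 = (998.1 + 20.28)/EI = 1018/EI
A unit hogging moment at B produces rotation L₁/(3EI) + L₂/(3EI) = 4.833/EI.
Compatibility: M_B·(L₁+L₂)/(3EI) = θ_0, giving M_B = 210.7 kN·m (hogging).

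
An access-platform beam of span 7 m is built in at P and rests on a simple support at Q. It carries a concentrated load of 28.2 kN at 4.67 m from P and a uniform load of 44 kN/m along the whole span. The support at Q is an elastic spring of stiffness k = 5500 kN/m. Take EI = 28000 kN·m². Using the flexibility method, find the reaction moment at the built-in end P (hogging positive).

M_P = 337.5 kN·m

Remove the prop at Q; the released (primary) structure is a cantilever built in at P.
Free-end deflection of the primary structure under the applied loading (downward +):
  point load 28.2 at a = 4.67: Pa²(3L − a)/(6EI) = 1674/EI
  UDL 44: wL⁴/(8EI) = 13206/EI
  δ_0 = 14879/EI
Tip deflection under a unit load at Q: L³/(3EI) = 114.3/EI.
With EI = 28000 kN·m²: δ_0 = 0.53141 m and δ_{QQ} = 0.004083 m/kN.
Compatibility — the spring shortens by R_Q/k under the reaction it provides: δ_0 − R_Q·δ_{QQ} = R_Q/k. With 1/k = 0.000182 m/kN, R_Q = δ_0 / (δ_{QQ} + 1/k) = 0.53141 / (0.004083 + 0.000182) = 124.6 kN.
Moment equilibrium about P: M_P = Σ(load moments about P) − R_Q·L = 1210 − 124.6×7 = 337.5 kN·m.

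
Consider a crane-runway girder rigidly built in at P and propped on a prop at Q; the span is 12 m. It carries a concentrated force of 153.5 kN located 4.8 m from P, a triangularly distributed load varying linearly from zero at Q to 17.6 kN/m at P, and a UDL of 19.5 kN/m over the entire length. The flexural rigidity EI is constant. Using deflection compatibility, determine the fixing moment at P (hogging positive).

M_P = 873.6 kN·m

Choose R_Q as the redundant. The primary structure is the cantilever fixed at P.
Downward deflection at the released point Q due to the loads:
  point load 153.5 at a = 4.8: Pa²(3L − a)/(6EI) = 18391/EI
  triangular load, peak 17.6 at the fixed end: w₀L⁴/(30EI) = 12165/EI
  UDL 19.5: wL⁴/(8EI) = 50544/EI
  δ_0 = 81100/EI
Tip deflection under a unit load at Q: L³/(3EI) = 576/EI.
The prop prevents deflection at Q: R_Q = δ_0/δ_{QQ} = 81100/576 = 140.8 kN.
Moment equilibrium about P: M_P = Σ(load moments about P) − R_Q·L = 2563 − 140.8×12 = 873.6 kN·m.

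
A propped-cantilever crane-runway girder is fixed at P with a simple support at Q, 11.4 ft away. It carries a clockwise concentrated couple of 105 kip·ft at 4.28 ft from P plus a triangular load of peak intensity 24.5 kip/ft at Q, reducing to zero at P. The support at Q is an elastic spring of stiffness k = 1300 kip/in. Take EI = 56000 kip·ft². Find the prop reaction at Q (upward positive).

Release the roller at Q. Primary structure: cantilever fixed at P.
Free-end deflection of the primary structure under the applied loading (downward +):
  clockwise couple 105 at a = 4.28: M₀a(2L − a)/(2EI) = 4161/EI
  triangular load, peak 24.5 at the free end: 11w₀L⁴/(120EI) = 37931/EI
  δ_0 = 42093/EI
Flexibility coefficient — unit upward force at Q: δ_{QQ} = L³/(3EI) = 493.8/EI.
With EI = 56000 kip·ft²: δ_0 = 0.75165 ft and δ_{QQ} = 0.008819 ft/kip.
Compatibility — the spring shortens by R_Q/k under the reaction it provides: δ_0 − R_Q·δ_{QQ} = R_Q/k. With 1/k = 1/(1300×12) ft/kip = 0.000064 ft/kip, R_Q = δ_0 / (δ_{QQ} + 1/k) = 0.75165 / (0.008819 + 0.000064) = 84.62 kip.

R_Q = 84.62 kip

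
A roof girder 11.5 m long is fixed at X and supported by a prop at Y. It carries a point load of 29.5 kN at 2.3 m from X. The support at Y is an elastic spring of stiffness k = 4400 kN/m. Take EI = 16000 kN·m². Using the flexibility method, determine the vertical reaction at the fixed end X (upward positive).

R_X = 27.86 kN

Choose R_Y as the redundant. The primary structure is the cantilever fixed at X.
Free-end deflection of the primary structure under the applied loading (downward +):
  point load 29.5 at a = 2.3: Pa²(3L − a)/(6EI) = 837.5/EI
Flexibility coefficient — unit upward force at Y: δ_{YY} = L³/(3EI) = 507/EI.
With EI = 16000 kN·m²: δ_0 = 0.052343 m and δ_{YY} = 0.031685 m/kN.
Compatibility — the spring shortens by R_Y/k under the reaction it provides: δ_0 − R_Y·δ_{YY} = R_Y/k. With 1/k = 0.000227 m/kN, R_Y = δ_0 / (δ_{YY} + 1/k) = 0.052343 / (0.031685 + 0.000227) = 1.64 kN.
Vertical equilibrium: R_X = ΣP − R_Y = 29.5 − 1.64 = 27.86 kN.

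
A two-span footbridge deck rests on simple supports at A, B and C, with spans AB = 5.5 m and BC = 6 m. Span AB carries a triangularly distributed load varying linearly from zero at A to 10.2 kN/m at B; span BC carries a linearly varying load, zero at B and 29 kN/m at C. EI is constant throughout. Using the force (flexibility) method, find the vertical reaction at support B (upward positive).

R_B = 62.2 kN

Release continuity at B by inserting a hinge; the redundant is the internal moment M_B. The primary structure is two simply-supported spans AB and BC.
End slopes at the hinge B, treating each span as simply supported:
  span AB: triangular load, peak 10.2: w₀L³/(45EI) = 37.71/EI
  span BC: triangular load, peak 29: 7w₀L³/(360EI) = 121.8/EI
  relative rotation θ_0 = (37.71 + 121.8)/EI = 159.5/EI
A unit hogging moment at B produces rotation L₁/(3EI) + L₂/(3EI) = 3.833/EI.
Slope continuity at B: θ_0 = M_B·3.833/EI, so M_B = 159.5/3.833 = 41.61 kN·m (hogging).
Span AB, ΣM about A with M_B applied at B: R_B^{AB}·5.5 = 102.8 + 41.61, so R_B^{AB} = 26.27 kN and R_A = 28.05 − 26.27 = 1.784 kN.
Span BC, ΣM about C: R_B^{BC}·6 = 174 + 41.61, so R_B^{BC} = 35.94 kN and R_C = 87 − 35.94 = 51.06 kN.
R_B = 26.27 + 35.94 = 62.2 kN.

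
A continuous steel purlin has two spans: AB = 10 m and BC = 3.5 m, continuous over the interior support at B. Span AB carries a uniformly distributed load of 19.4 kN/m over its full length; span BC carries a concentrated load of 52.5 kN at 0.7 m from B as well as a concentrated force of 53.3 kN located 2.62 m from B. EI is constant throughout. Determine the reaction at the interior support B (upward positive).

Take M_B as the redundant. Released structure: two simple spans AB and BC with a hinge at B.
End slopes at the hinge B, treating each span as simply supported:
  span AB: UDL 19.4: wL³/(24EI) = 808.3/EI
  span BC: point load 52.5 at a = 0.7: Pab(L + b)/(6LEI) = 30.87/EI
  span BC: point load 53.3 at a = 2.62: Pab(L + b)/(6LEI) = 25.63/EI
  relative rotation θ_0 = (808.3 + 56.5)/EI = 864.8/EI
A unit hogging moment at B produces rotation L₁/(3EI) + L₂/(3EI) = 4.5/EI.
Slope continuity at B: θ_0 = M_B·4.5/EI, so M_B = 864.8/4.5 = 192.2 kN·m (hogging).
Span AB, ΣM about A with M_B applied at B: R_B^{AB}·10 = 970 + 192.2, so R_B^{AB} = 116.2 kN and R_A = 194 − 116.2 = 77.78 kN.
Span BC, ΣM about C: R_B^{BC}·3.5 = 193.9 + 192.2, so R_B^{BC} = 110.3 kN and R_C = 105.8 − 110.3 = -4.511 kN.
R_B = 116.2 + 110.3 = 226.5 kN.

R_B = 226.5 kN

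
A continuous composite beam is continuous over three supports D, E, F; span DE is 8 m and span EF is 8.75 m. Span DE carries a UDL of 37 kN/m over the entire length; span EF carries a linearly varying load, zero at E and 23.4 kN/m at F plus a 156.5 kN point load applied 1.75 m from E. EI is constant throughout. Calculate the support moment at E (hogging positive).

Take M_E as the redundant. Released structure: two simple spans DE and EF with a hinge at E.
End slopes at the hinge E, treating each span as simply supported:
  span DE: UDL 37: wL³/(24EI) = 789.3/EI
  span EF: triangular load, peak 23.4: 7w₀L³/(360EI) = 304.8/EI
  span EF: point load 156.5 at a = 1.75: Pab(L + b)/(6LEI) = 575.1/EI
  relative rotation θ_0 = (789.3 + 880)/EI = 1669/EI
A unit hogging moment at E produces rotation L₁/(3EI) + L₂/(3EI) = 5.583/EI.
Compatibility: M_E·(L₁+L₂)/(3EI) = θ_0, giving M_E = 299 kN·m (hogging).

M_E = 299 kN·m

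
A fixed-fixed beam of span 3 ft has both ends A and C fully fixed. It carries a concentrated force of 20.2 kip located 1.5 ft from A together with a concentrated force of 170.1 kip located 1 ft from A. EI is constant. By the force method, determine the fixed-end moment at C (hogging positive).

M_C = 45.38 kip·ft

Release both end moments; the primary structure is a simply-supported span AC with redundants M_A and M_C.
Simple-span end rotations at A and C under the given loads:
  at A: point load 20.2 at a = 1.5: Pab(L + b)/(6LEI) = 11.36/EI
  at C: point load 20.2 at a = 1.5: Pab(L + a)/(6LEI) = 11.36/EI
  at A: point load 170.1 at a = 1: Pab(L + b)/(6LEI) = 94.5/EI
  at C: point load 170.1 at a = 1: Pab(L + a)/(6LEI) = 75.6/EI
  θ_A0 = 105.9/EI,  θ_C0 = 86.96/EI
Flexibility coefficients: a unit moment at one end gives L/(3EI) there and L/(6EI) at the far end, so f₁₁ = f₂₂ = 1/EI and f₁₂ = f₂₁ = 0.5/EI.
Compatibility — zero rotation at each built-in end:
  1 M_A + 0.5 M_C = 105.9
  0.5 M_A + 1 M_C = 86.96
Solving the pair gives M_A = 83.17 kip·ft and M_C = 45.38 kip·ft (hogging).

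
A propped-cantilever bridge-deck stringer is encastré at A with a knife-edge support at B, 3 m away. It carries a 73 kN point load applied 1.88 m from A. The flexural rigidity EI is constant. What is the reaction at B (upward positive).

Take the reaction at B as the redundant and release it; the primary structure is a cantilever fixed at A.
Primary-structure tip deflection at B by superposition:
  point load 73 at a = 1.88: Pa²(3L − a)/(6EI) = 306.2/EI
Tip deflection under a unit load at B: L³/(3EI) = 9/EI.
Compatibility at B: δ_0 − R_B·δ_{BB} = 0, so R_B = 306.2/9 = 34.02 kN.

R_B = 34.02 kN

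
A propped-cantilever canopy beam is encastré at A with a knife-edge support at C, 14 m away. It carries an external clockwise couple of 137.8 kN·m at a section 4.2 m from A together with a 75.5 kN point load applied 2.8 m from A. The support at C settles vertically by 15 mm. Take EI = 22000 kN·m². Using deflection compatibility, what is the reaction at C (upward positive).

R_C = 11.4 kN

Release the roller at C. Primary structure: cantilever fixed at A.
Primary-structure tip deflection at C by superposition:
  clockwise couple 137.8 at a = 4.2: M₀a(2L − a)/(2EI) = 6887/EI
  point load 75.5 at a = 2.8: Pa²(3L − a)/(6EI) = 3867/EI
  δ_0 = 10754/EI
Flexibility coefficient — unit upward force at C: δ_{CC} = L³/(3EI) = 914.7/EI.
With EI = 22000 kN·m²: δ_0 = 0.48884 m and δ_{CC} = 0.041576 m/kN.
Compatibility — the beam at C must follow the support down by 0.015 m: δ_0 − R_C·δ_{CC} = 0.015, so R_C = (0.48884 − 0.015)/0.041576 = 11.4 kN.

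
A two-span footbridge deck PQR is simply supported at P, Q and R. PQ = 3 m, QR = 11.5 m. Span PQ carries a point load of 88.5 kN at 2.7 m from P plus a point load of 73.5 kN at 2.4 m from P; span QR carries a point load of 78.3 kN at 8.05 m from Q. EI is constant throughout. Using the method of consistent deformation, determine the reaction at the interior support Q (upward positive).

R_Q = 207.6 kN

Insert a hinge at Q; M_Q is the redundant, and each span becomes simply supported.
Discontinuity in slope at Q on the released structure — sum the simple-span end rotations:
  span PQ: point load 88.5 at a = 2.7: Pab(L + a)/(6LEI) = 22.7/EI
  span PQ: point load 73.5 at a = 2.4: Pab(L + a)/(6LEI) = 31.75/EI
  span QR: point load 78.3 at a = 8.05: Pab(L + b)/(6LEI) = 471.2/EI
  relative rotation θ_0 = (54.45 + 471.2)/EI = 525.6/EI
A unit hogging moment at Q produces rotation L₁/(3EI) + L₂/(3EI) = 4.833/EI.
Slope continuity at Q: θ_0 = M_Q·4.833/EI, so M_Q = 525.6/4.833 = 108.7 kN·m (hogging).
Span PQ, ΣM about P with M_Q applied at Q: R_Q^{PQ}·3 = 415.4 + 108.7, so R_Q^{PQ} = 174.7 kN and R_P = 162 − 174.7 = -12.7 kN.
Span QR, ΣM about R: R_Q^{QR}·11.5 = 270.1 + 108.7, so R_Q^{QR} = 32.95 kN and R_R = 78.3 − 32.95 = 45.35 kN.
R_Q = 174.7 + 32.95 = 207.6 kN.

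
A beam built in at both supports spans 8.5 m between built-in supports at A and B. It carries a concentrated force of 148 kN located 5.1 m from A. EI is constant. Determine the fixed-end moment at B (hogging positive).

M_B = 181.2 kN·m

Release both end moments; the primary structure is a simply-supported span AB with redundants M_A and M_B.
On the primary (simply-supported) span, the end slopes from the loading are:
  at A: point load 148 at a = 5.1: Pab(L + b)/(6LEI) = 598.8/EI
  at B: point load 148 at a = 5.1: Pab(L + a)/(6LEI) = 684.4/EI
  θ_A0 = 598.8/EI,  θ_B0 = 684.4/EI
Flexibility coefficients: a unit moment at one end gives L/(3EI) there and L/(6EI) at the far end, so f₁₁ = f₂₂ = 2.833/EI and f₁₂ = f₂₁ = 1.417/EI.
Compatibility — zero rotation at each built-in end:
  2.833 M_A + 1.417 M_B = 598.8
  1.417 M_A + 2.833 M_B = 684.4
Solving the pair gives M_A = 120.8 kN·m and M_B = 181.2 kN·m (hogging).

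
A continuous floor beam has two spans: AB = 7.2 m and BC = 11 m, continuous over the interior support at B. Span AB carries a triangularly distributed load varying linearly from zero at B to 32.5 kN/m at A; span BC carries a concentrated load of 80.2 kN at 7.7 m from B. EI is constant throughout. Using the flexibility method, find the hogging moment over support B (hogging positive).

Insert a hinge at B; M_B is the redundant, and each span becomes simply supported.
Discontinuity in slope at B on the released structure — sum the simple-span end rotations:
  span AB: triangular load, peak 32.5: 7w₀L³/(360EI) = 235.9/EI
  span BC: point load 80.2 at a = 7.7: Pab(L + b)/(6LEI) = 441.5/EI
  relative rotation θ_0 = (235.9 + 441.5)/EI = 677.4/EI
A unit hogging moment at B produces rotation L₁/(3EI) + L₂/(3EI) = 6.067/EI.
Compatibility: M_B·(L₁+L₂)/(3EI) = θ_0, giving M_B = 111.7 kN·m (hogging).

M_B = 111.7 kN·m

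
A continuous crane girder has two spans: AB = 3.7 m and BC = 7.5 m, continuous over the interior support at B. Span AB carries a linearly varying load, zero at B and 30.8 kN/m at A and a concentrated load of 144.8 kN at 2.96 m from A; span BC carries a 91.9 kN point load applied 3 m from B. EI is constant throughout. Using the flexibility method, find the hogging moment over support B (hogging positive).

Insert a hinge at B; M_B is the redundant, and each span becomes simply supported.
Discontinuity in slope at B on the released structure — sum the simple-span end rotations:
  span AB: triangular load, peak 30.8: 7w₀L³/(360EI) = 30.34/EI
  span AB: point load 144.8 at a = 2.96: Pab(L + a)/(6LEI) = 95.15/EI
  span BC: point load 91.9 at a = 3: Pab(L + b)/(6LEI) = 330.8/EI
  relative rotation θ_0 = (125.5 + 330.8)/EI = 456.3/EI
A unit hogging moment at B produces rotation L₁/(3EI) + L₂/(3EI) = 3.733/EI.
Compatibility: M_B·(L₁+L₂)/(3EI) = θ_0, giving M_B = 122.2 kN·m (hogging).

M_B = 122.2 kN·m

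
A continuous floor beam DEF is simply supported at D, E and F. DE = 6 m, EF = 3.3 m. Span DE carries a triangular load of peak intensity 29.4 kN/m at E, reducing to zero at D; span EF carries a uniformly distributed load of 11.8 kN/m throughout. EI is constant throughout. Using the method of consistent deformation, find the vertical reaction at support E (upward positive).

R_E = 102.3 kN

Insert a hinge at E; M_E is the redundant, and each span becomes simply supported.
Discontinuity in slope at E on the released structure — sum the simple-span end rotations:
  span DE: triangular load, peak 29.4: w₀L³/(45EI) = 141.1/EI
  span EF: UDL 11.8: wL³/(24EI) = 17.67/EI
  relative rotation θ_0 = (141.1 + 17.67)/EI = 158.8/EI
A unit hogging moment at E produces rotation L₁/(3EI) + L₂/(3EI) = 3.1/EI.
Compatibility: M_E·(L₁+L₂)/(3EI) = θ_0, giving M_E = 51.22 kN·m (hogging).
Span DE, ΣM about D with M_E applied at E: R_E^{DE}·6 = 352.8 + 51.22, so R_E^{DE} = 67.34 kN and R_D = 88.2 − 67.34 = 20.86 kN.
Span EF, ΣM about F: R_E^{EF}·3.3 = 64.25 + 51.22, so R_E^{EF} = 34.99 kN and R_F = 38.94 − 34.99 = 3.948 kN.
R_E = 67.34 + 34.99 = 102.3 kN.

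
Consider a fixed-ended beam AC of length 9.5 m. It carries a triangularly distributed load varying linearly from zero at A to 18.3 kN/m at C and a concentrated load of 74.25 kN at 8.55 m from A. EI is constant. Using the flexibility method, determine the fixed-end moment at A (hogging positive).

Take the two fixed-end moments M_A, M_C as redundants; the released structure is the simple span AC.
Simple-span end rotations at A and C under the given loads:
  at A: triangular load, peak 18.3: 7w₀L³/(360EI) = 305.1/EI
  at C: triangular load, peak 18.3: w₀L³/(45EI) = 348.7/EI
  at A: point load 74.25 at a = 8.55: Pab(L + b)/(6LEI) = 110.6/EI
  at C: point load 74.25 at a = 8.55: Pab(L + a)/(6LEI) = 191/EI
  θ_A0 = 415.7/EI,  θ_C0 = 539.6/EI
Flexibility coefficients: a unit moment at one end gives L/(3EI) there and L/(6EI) at the far end, so f₁₁ = f₂₂ = 3.167/EI and f₁₂ = f₂₁ = 1.583/EI.
Compatibility — zero rotation at each built-in end:
  3.167 M_A + 1.583 M_C = 415.7
  1.583 M_A + 3.167 M_C = 539.6
Solving the pair gives M_A = 61.4 kN·m and M_C = 139.7 kN·m (hogging).

M_A = 61.4 kN·m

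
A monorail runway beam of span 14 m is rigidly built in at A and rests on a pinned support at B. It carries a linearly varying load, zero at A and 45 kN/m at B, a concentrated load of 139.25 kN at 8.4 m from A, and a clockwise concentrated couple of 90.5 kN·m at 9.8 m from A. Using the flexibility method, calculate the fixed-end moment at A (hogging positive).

Take the reaction at B as the redundant and release it; the primary structure is a cantilever fixed at A.
Deflection at B on the released cantilever, summing each load's contribution:
  triangular load, peak 45 at the free end: 11w₀L⁴/(120EI) = 158466/EI
  point load 139.25 at a = 8.4: Pa²(3L − a)/(6EI) = 55023/EI
  clockwise couple 90.5 at a = 9.8: M₀a(2L − a)/(2EI) = 8071/EI
  δ_0 = 221559/EI
Tip deflection under a unit load at B: L³/(3EI) = 914.7/EI.
The prop prevents deflection at B: R_B = δ_0/δ_{BB} = 221559/914.7 = 242.2 kN.
Moment equilibrium about A: M_A = Σ(load moments about A) − R_B·L = 4200 − 242.2×14 = 809 kN·m.

M_A = 809 kN·m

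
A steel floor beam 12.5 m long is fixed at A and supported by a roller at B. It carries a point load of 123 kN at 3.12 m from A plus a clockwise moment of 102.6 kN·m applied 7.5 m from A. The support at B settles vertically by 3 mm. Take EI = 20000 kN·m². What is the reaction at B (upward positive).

R_B = 20.79 kN

Remove the prop at B; the released (primary) structure is a cantilever built in at A.
Downward deflection at the released point B due to the loads:
  point load 123 at a = 3.12: Pa²(3L − a)/(6EI) = 6861/EI
  clockwise couple 102.6 at a = 7.5: M₀a(2L − a)/(2EI) = 6733/EI
  δ_0 = 13594/EI
Tip deflection under a unit load at B: L³/(3EI) = 651/EI.
With EI = 20000 kN·m²: δ_0 = 0.67969 m and δ_{BB} = 0.032552 m/kN.
Compatibility — the beam at B must follow the support down by 0.003 m: δ_0 − R_B·δ_{BB} = 0.003, so R_B = (0.67969 − 0.003)/0.032552 = 20.79 kN.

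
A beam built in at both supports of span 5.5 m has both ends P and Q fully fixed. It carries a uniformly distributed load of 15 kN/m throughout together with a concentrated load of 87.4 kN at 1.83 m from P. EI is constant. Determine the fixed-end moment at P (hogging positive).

M_P = 109 kN·m

Release both end moments; the primary structure is a simply-supported span PQ with redundants M_P and M_Q.
End rotations of the released simple span under the applied load (×1/EI):
  at P: UDL 15: wL³/(24EI) = 104/EI
  at Q: UDL 15: wL³/(24EI) = 104/EI
  at P: point load 87.4 at a = 1.83: Pab(L + b)/(6LEI) = 163.1/EI
  at Q: point load 87.4 at a = 1.83: Pab(L + a)/(6LEI) = 130.4/EI
  θ_P0 = 267.1/EI,  θ_Q0 = 234.4/EI
Flexibility coefficients: a unit moment at one end gives L/(3EI) there and L/(6EI) at the far end, so f₁₁ = f₂₂ = 1.833/EI and f₁₂ = f₂₁ = 0.9167/EI.
Compatibility — zero rotation at each built-in end:
  1.833 M_P + 0.9167 M_Q = 267.1
  0.9167 M_P + 1.833 M_Q = 234.4
Solving the pair gives M_P = 109 kN·m and M_Q = 73.32 kN·m (hogging).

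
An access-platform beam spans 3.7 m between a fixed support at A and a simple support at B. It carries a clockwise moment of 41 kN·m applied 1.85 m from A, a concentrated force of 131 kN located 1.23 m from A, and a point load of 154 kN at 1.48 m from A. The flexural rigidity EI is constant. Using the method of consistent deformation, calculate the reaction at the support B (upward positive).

R_B = 63.81 kN

Take the reaction at B as the redundant and release it; the primary structure is a cantilever fixed at A.
Primary-structure tip deflection at B by superposition:
  clockwise couple 41 at a = 1.85: M₀a(2L − a)/(2EI) = 210.5/EI
  point load 131 at a = 1.23: Pa²(3L − a)/(6EI) = 326/EI
  point load 154 at a = 1.48: Pa²(3L − a)/(6EI) = 540.8/EI
  δ_0 = 1077/EI
Flexibility coefficient — unit upward force at B: δ_{BB} = L³/(3EI) = 16.88/EI.
Compatibility at B: δ_0 − R_B·δ_{BB} = 0, so R_B = 1077/16.88 = 63.81 kN.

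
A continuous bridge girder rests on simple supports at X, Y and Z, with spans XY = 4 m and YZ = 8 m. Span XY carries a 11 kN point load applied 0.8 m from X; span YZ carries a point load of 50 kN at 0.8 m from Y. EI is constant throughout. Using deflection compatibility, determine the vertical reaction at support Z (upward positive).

Release continuity at Y by inserting a hinge; the redundant is the internal moment M_Y. The primary structure is two simply-supported spans XY and YZ.
Discontinuity in slope at Y on the released structure — sum the simple-span end rotations:
  span XY: point load 11 at a = 0.8: Pab(L + a)/(6LEI) = 5.632/EI
  span YZ: point load 50 at a = 0.8: Pab(L + b)/(6LEI) = 91.2/EI
  relative rotation θ_0 = (5.632 + 91.2)/EI = 96.83/EI
A unit hogging moment at Y produces rotation L₁/(3EI) + L₂/(3EI) = 4/EI.
Slope continuity at Y: θ_0 = M_Y·4/EI, so M_Y = 96.83/4 = 24.21 kN·m (hogging).
Span YZ, ΣM about Z: R_Y^{YZ}·8 = 360 + 24.21, so R_Y^{YZ} = 48.03 kN and R_Z = 50 − 48.03 = 1.974 kN.

R_Z = 1.974 kN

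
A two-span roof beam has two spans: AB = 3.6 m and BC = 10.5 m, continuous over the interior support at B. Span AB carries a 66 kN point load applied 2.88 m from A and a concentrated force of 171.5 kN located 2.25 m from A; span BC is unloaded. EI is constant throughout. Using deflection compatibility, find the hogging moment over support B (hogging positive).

Insert a hinge at B; M_B is the redundant, and each span becomes simply supported.
Discontinuity in slope at B on the released structure — sum the simple-span end rotations:
  span AB: point load 66 at a = 2.88: Pab(L + a)/(6LEI) = 41.06/EI
  span AB: point load 171.5 at a = 2.25: Pab(L + a)/(6LEI) = 141.1/EI
  relative rotation θ_0 = (182.1 + 0)/EI = 182.1/EI
A unit hogging moment at B produces rotation L₁/(3EI) + L₂/(3EI) = 4.7/EI.
Slope continuity at B: θ_0 = M_B·4.7/EI, so M_B = 182.1/4.7 = 38.75 kN·m (hogging).

M_B = 38.75 kN·m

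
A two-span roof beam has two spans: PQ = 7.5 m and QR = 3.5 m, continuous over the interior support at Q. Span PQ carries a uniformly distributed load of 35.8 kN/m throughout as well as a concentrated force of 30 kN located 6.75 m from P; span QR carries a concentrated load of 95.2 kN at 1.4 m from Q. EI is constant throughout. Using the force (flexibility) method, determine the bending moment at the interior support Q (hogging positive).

M_Q = 205.1 kN·m

Release continuity at Q by inserting a hinge; the redundant is the internal moment M_Q. The primary structure is two simply-supported spans PQ and QR.
Rotations at Q on the released spans (each span's end-slope, ×1/EI):
  span PQ: UDL 35.8: wL³/(24EI) = 629.3/EI
  span PQ: point load 30 at a = 6.75: Pab(L + a)/(6LEI) = 48.09/EI
  span QR: point load 95.2 at a = 1.4: Pab(L + b)/(6LEI) = 74.64/EI
  relative rotation θ_0 = (677.4 + 74.64)/EI = 752/EI
A unit hogging moment at Q produces rotation L₁/(3EI) + L₂/(3EI) = 3.667/EI.
Slope continuity at Q: θ_0 = M_Q·3.667/EI, so M_Q = 752/3.667 = 205.1 kN·m (hogging).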